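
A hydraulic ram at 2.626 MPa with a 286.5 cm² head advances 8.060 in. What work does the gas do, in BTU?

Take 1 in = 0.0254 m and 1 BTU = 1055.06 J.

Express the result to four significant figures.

2.626 MPa → 2.626×10⁶ Pa
286.5 cm² → 0.02865 m²
F = P × A = 2.626×10⁶ × 0.02865 = 75234.9 N
8.060 in → 0.204724 m
W = F × d = 75234.9 × 0.204724 = 15402.4 J
In BTU: 15402.4 / 1055.06 = 14.5986 BTU

14.60 BTU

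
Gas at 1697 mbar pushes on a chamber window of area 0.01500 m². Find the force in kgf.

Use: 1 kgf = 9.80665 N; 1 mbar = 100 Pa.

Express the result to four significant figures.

259.6 kgf

1697 mbar × 100 = 169700 Pa
F = P × A = 169700 Pa × 0.015 m² = 2545.5 N
2545.5 N ÷ (9.80665 N/kgf) = 259.569 kgf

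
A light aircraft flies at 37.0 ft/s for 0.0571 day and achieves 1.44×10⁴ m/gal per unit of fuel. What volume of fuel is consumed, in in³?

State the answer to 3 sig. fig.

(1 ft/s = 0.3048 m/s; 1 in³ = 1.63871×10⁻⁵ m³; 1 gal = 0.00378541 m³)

37.0 ft/s → 11.2776 m/s
0.0571 day → 4933.44 s
d = v × t = 11.2776 × 4933.44 = 55637.4 m
1.44×10⁴ m/gal → 3.80408×10⁶ m/m³
V = d / (distance per unit fuel) = 55637.4 / 3.80408×10⁶ = 0.0146257 m³
In in³: 0.0146257 / 1.63871×10⁻⁵ = 892.513 in³

893 in³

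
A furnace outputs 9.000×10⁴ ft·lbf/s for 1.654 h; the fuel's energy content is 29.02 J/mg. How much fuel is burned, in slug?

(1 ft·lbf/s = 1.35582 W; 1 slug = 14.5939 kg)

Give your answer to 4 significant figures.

9.000×10⁴ ft·lbf/s → 122024 W
1.654 h → 5954.4 s
E = P × t = 122024 × 5954.4 = 7.2658×10⁸ J
29.02 J/mg → 2.902×10⁷ J/kg
m = E / e_s = 7.2658×10⁸ / 2.902×10⁷ = 25.0372 kg
In slug: 25.0372 / 14.5939 = 1.71559 slug

1.716 slug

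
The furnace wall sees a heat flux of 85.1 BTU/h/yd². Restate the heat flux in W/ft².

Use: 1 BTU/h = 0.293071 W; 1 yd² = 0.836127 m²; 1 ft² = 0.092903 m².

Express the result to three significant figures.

85.1 BTU/h/yd² × 0.293071 W/BTU/h ÷ 0.836127 m²/yd² = 29.8284 W/m²
29.8284 W/m² × 0.092903 m²/ft² = 2.77115 W/ft²

2.77 W/ft²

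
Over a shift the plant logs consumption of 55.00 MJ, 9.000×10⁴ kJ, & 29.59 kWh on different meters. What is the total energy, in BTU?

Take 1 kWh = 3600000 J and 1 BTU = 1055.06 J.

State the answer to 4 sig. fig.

55.00 MJ × 1000000 = 5.5×10⁷ J
9.000×10⁴ kJ × 1000 = 9×10⁷ J
29.59 kWh × 3600000 = 1.06524×10⁸ J
Sum: 5.5×10⁷ + 9×10⁷ + 1.06524×10⁸ = 2.51524×10⁸ J
In BTU: 2.51524×10⁸ / 1055.06 = 238398 BTU

2.384×10⁵ BTU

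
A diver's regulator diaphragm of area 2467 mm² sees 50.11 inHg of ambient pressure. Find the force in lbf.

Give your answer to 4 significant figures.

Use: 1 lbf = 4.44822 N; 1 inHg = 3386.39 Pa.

94.11 lbf

50.11 inHg × 3386.39 → 169692 Pa
2467 mm² × 10⁻⁶ → 0.002467 m²
F = P × A = 169692 Pa × 0.002467 m² = 418.63 N
418.63 N ÷ (4.44822 N/lbf) = 94.1118 lbf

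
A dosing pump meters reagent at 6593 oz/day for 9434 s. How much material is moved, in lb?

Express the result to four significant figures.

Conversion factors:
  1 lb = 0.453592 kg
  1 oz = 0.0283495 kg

6593 oz/day → 0.00216329 kg/s
m = ṁ × t = 0.00216329 × 9434 = 20.4085 kg
In lb: 20.4085 / 0.453592 = 44.9931 lb

44.99 lb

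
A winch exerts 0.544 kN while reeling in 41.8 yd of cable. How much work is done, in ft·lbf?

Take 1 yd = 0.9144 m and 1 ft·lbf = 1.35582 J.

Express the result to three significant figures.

1.53×10⁴ ft·lbf

0.544 kN × 1000 → 544 N
41.8 yd × 0.9144 → 38.2219 m
W = F × d = 544 N × 38.2219 m = 20792.7 J
20792.7 J ÷ (1.35582 J/ft·lbf) = 15335.9 ft·lbf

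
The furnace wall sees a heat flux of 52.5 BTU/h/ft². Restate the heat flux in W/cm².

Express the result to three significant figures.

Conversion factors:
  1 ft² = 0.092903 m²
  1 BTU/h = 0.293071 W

52.5 BTU/h/ft² × 0.293071 W/BTU/h ÷ 0.092903 m²/ft² = 165.616 W/m²
165.616 W/m² × 0.0001 m²/cm² = 0.0165616 W/cm²

0.0166 W/cm²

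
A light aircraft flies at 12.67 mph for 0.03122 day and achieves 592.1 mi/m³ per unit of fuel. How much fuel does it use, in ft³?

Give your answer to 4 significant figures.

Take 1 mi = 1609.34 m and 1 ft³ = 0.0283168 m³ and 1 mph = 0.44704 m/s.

0.5662 ft³

12.67 mph → 5.664 m/s
0.03122 day → 2697.41 s
d = v × t = 5.664 × 2697.41 = 15278.1 m
592.1 mi/m³ → 952890 m/m³
V = d / (distance per unit fuel) = 15278.1 / 952890 = 0.0160334 m³
In ft³: 0.0160334 / 0.0283168 = 0.566215 ft³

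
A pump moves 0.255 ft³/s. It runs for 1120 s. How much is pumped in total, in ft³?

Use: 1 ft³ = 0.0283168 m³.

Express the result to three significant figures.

286 ft³

0.255 ft³/s → 0.00722078 m³/s
V = Q × t = 0.00722078 × 1120 = 8.08727 m³
In ft³: 8.08727 / 0.0283168 = 285.6 ft³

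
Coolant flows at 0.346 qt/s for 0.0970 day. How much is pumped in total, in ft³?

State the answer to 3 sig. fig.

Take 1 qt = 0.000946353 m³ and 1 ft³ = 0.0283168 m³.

96.9 ft³

0.346 qt/s → 3.27438×10⁻⁴ m³/s
0.0970 day → 8380.8 s
V = Q × t = 3.27438×10⁻⁴ × 8380.8 = 2.74419 m³
In ft³: 2.74419 / 0.0283168 = 96.9103 ft³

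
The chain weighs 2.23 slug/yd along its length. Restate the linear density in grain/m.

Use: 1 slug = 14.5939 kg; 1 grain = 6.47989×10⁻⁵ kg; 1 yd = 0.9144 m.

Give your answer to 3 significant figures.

2.23 slug/yd × 14.5939 kg/slug ÷ 0.9144 m/yd = 35.591 kg/m
35.591 kg/m ÷ 6.47989×10⁻⁵ kg/grain = 549253 grain/m

5.49×10⁵ grain/m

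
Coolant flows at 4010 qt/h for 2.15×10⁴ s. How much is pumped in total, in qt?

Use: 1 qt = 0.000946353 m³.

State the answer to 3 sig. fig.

2.39×10⁴ qt

4010 qt/h → 0.00105413 m³/s
V = Q × t = 0.00105413 × 21500 = 22.6638 m³
In qt: 22.6638 / 0.000946353 = 23948.6 qt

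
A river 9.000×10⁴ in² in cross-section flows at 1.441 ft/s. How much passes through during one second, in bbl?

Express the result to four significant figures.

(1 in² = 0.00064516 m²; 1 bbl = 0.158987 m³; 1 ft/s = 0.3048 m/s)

160.4 bbl

1.441 ft/s × 0.3048 = 0.439217 m/s
9.000×10⁴ in² × 0.00064516 = 58.0644 m²
V = v × A × t = 0.439217 m/s × 58.0644 m² × 1 s = 25.5029 m³
25.5029 m³ ÷ (0.158987 m³/bbl) = 160.409 bbl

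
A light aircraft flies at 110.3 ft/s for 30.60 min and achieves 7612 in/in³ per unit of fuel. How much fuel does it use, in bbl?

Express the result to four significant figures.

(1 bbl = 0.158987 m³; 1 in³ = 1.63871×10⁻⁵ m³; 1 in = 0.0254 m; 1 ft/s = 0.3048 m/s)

0.03291 bbl

110.3 ft/s → 33.6194 m/s
30.60 min → 1836 s
d = v × t = 33.6194 × 1836 = 61725.2 m
7612 in/in³ → 1.17986×10⁷ m/m³
V = d / (distance per unit fuel) = 61725.2 / 1.17986×10⁷ = 0.00523157 m³
In bbl: 0.00523157 / 0.158987 = 0.0329056 bbl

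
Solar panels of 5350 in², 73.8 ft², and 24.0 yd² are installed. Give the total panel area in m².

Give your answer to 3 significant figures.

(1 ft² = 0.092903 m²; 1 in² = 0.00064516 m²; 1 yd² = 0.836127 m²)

30.4 m²

5350 in² × 0.00064516 = 3.45161 m²
73.8 ft² × 0.092903 = 6.85624 m²
24.0 yd² × 0.836127 = 20.067 m²
Total: 3.45161 + 6.85624 + 20.067 = 30.3748 m²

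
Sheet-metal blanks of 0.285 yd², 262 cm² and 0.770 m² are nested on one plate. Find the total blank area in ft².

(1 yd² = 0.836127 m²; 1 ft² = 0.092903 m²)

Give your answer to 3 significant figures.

0.285 yd² × 0.836127 → 0.238296 m²
262 cm² × 0.0001 → 0.0262 m²
0.770 m² (already m²)
Combined: 0.238296 + 0.0262 + 0.77 = 1.0345 m²
In ft²: 1.0345 / 0.092903 = 11.1353 ft²

11.1 ft²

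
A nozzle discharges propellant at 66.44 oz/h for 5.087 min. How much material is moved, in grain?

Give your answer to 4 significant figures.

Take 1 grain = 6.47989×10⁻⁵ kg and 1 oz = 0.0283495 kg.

66.44 oz/h → 5.23206×10⁻⁴ kg/s
5.087 min → 305.22 s
m = ṁ × t = 5.23206×10⁻⁴ × 305.22 = 0.159693 kg
In grain: 0.159693 / 6.47989×10⁻⁵ = 2464.44 grain

2464 grain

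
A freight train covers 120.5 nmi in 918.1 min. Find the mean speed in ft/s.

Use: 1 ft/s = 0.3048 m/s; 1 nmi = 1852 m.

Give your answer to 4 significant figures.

120.5 nmi × 1852 → 223166 m
918.1 min × 60 → 55086 s
v = d / t = 223166 m / 55086 s = 4.05123 m/s
4.05123 m/s ÷ (0.3048 m/s/ft/s) = 13.2914 ft/s

13.29 ft/s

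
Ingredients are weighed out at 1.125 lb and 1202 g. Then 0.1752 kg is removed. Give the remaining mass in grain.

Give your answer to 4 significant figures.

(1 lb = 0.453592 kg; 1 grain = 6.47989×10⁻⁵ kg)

2.372×10⁴ grain

1.125 lb × 0.453592 = 0.510291 kg
1202 g × 0.001 = 1.202 kg
0.1752 kg (already kg)
Result: 0.510291 + 1.202 − 0.1752 = 1.53709 kg
In grain: 1.53709 / 6.47989×10⁻⁵ = 23720.9 grain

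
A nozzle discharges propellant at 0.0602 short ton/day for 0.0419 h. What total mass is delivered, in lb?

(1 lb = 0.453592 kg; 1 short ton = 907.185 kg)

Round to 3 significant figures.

0.0602 short ton/day → 6.3209×10⁻⁴ kg/s
0.0419 h → 150.84 s
m = ṁ × t = 6.3209×10⁻⁴ × 150.84 = 0.0953445 kg
In lb: 0.0953445 / 0.453592 = 0.210199 lb

0.210 lb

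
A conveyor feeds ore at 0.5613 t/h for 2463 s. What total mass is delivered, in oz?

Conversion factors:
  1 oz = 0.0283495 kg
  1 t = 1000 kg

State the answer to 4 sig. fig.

1.355×10⁴ oz

0.5613 t/h → 0.155917 kg/s
m = ṁ × t = 0.155917 × 2463 = 384.024 kg
In oz: 384.024 / 0.0283495 = 13546.1 oz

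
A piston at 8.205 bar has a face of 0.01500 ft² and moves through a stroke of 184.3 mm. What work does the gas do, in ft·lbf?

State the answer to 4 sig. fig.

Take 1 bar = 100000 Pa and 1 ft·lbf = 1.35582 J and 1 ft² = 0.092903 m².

8.205 bar → 820500 Pa
0.01500 ft² → 0.00139354 m²
F = P × A = 820500 × 0.00139354 = 1143.4 N
184.3 mm → 0.1843 m
W = F × d = 1143.4 × 0.1843 = 210.729 J
In ft·lbf: 210.729 / 1.35582 = 155.425 ft·lbf

155.4 ft·lbf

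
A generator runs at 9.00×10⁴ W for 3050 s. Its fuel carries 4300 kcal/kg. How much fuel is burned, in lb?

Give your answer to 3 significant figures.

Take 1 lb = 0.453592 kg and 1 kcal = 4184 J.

33.6 lb

E = P × t = 90000 × 3050 = 2.745×10⁸ J
4300 kcal/kg → 1.79912×10⁷ J/kg
m = E / e_s = 2.745×10⁸ / 1.79912×10⁷ = 15.2575 kg
In lb: 15.2575 / 0.453592 = 33.6371 lb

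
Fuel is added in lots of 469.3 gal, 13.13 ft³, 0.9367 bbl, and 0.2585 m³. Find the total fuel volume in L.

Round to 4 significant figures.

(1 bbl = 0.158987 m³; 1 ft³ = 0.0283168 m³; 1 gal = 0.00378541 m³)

469.3 gal × 0.00378541 = 1.77649 m³
13.13 ft³ × 0.0283168 = 0.3718 m³
0.9367 bbl × 0.158987 = 0.148923 m³
0.2585 m³ (already m³)
Sum: 1.77649 + 0.3718 + 0.148923 + 0.2585 = 2.55571 m³
In L: 2.55571 / 0.001 = 2555.71 L

2556 L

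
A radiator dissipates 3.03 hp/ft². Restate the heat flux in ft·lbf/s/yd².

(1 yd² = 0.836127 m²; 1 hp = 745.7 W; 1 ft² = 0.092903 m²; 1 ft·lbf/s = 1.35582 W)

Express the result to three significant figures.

1.50×10⁴ ft·lbf/s/yd²

3.03 hp/ft² × 745.7 W/hp ÷ 0.092903 m²/ft² = 24320.8 W/m²
24320.8 W/m² ÷ 1.35582 W/ft·lbf/s × 0.836127 m²/yd² = 14998.5 ft·lbf/s/yd²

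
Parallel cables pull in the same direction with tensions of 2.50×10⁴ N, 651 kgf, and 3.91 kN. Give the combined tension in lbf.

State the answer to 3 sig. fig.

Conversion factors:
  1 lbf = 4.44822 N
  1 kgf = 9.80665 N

7930 lbf

2.50×10⁴ N (already N)
651 kgf × 9.80665 = 6384.13 N
3.91 kN × 1000 = 3910 N
Combined: 25000 + 6384.13 + 3910 = 35294.1 N
In lbf: 35294.1 / 4.44822 = 7934.43 lbf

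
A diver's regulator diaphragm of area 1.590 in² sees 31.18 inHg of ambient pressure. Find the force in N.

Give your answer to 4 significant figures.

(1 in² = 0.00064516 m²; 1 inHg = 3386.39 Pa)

31.18 inHg × 3386.39 → 105588 Pa
1.590 in² × 0.00064516 → 0.0010258 m²
F = P × A = 105588 Pa × 0.0010258 m² = 108.312 N

108.3 N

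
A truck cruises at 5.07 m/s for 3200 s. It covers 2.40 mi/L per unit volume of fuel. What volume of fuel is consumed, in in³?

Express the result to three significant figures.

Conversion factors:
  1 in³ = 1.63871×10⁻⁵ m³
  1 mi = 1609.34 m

d = v × t = 5.07 × 3200 = 16224 m
2.40 mi/L → 3.86242×10⁶ m/m³
V = d / (distance per unit fuel) = 16224 / 3.86242×10⁶ = 0.00420048 m³
In in³: 0.00420048 / 1.63871×10⁻⁵ = 256.328 in³

256 in³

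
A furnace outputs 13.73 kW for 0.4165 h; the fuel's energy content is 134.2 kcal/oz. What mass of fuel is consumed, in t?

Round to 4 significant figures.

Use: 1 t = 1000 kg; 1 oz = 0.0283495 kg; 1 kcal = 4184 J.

0.001039 t

13.73 kW → 13730 W
0.4165 h → 1499.4 s
E = P × t = 13730 × 1499.4 = 2.05868×10⁷ J
134.2 kcal/oz → 1.98061×10⁷ J/kg
m = E / e_s = 2.05868×10⁷ / 1.98061×10⁷ = 1.03942 kg
In t: 1.03942 / 1000 = 0.00103942 t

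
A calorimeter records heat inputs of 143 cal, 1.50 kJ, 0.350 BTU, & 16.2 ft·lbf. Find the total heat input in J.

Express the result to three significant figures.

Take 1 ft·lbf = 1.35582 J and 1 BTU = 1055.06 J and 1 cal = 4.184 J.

2490 J

143 cal × 4.184 = 598.312 J
1.50 kJ × 1000 = 1500 J
0.350 BTU × 1055.06 = 369.271 J
16.2 ft·lbf × 1.35582 = 21.9643 J
Total: 598.312 + 1500 + 369.271 + 21.9643 = 2489.55 J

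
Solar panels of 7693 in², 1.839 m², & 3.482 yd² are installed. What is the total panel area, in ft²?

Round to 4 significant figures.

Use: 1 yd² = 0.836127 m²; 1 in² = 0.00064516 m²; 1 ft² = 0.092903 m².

104.6 ft²

7693 in² × 0.00064516 = 4.96322 m²
1.839 m² (already m²)
3.482 yd² × 0.836127 = 2.91139 m²
Combined: 4.96322 + 1.839 + 2.91139 = 9.71361 m²
In ft²: 9.71361 / 0.092903 = 104.556 ft²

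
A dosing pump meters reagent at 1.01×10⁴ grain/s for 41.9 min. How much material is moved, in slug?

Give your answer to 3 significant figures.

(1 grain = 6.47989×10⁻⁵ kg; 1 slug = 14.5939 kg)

1.01×10⁴ grain/s → 0.654469 kg/s
41.9 min → 2514 s
m = ṁ × t = 0.654469 × 2514 = 1645.34 kg
In slug: 1645.34 / 14.5939 = 112.742 slug

113 slug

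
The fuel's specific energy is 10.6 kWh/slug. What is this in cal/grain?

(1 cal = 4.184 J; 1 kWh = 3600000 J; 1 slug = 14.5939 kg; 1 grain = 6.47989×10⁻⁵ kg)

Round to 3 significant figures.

10.6 kWh/slug × 3600000 J/kWh ÷ 14.5939 kg/slug = 2.61479×10⁶ J/kg
2.61479×10⁶ J/kg ÷ 4.184 J/cal × 6.47989×10⁻⁵ kg/grain = 40.4961 cal/grain

40.5 cal/grain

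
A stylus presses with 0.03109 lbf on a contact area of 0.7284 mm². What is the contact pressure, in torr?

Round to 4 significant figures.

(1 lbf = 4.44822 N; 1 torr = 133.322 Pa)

0.03109 lbf × 4.44822 = 0.138295 N
0.7284 mm² × 10⁻⁶ = 7.284×10⁻⁷ m²
P = F / A = 0.138295 N / 7.284×10⁻⁷ m² = 189861 Pa
189861 Pa ÷ (133.322 Pa/torr) = 1424.08 torr

1424 torr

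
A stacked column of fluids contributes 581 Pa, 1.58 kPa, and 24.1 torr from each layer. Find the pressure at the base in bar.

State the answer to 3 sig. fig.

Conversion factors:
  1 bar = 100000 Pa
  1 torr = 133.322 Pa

0.0537 bar

581 Pa (already Pa)
1.58 kPa × 1000 = 1580 Pa
24.1 torr × 133.322 = 3213.06 Pa
Total: 581 + 1580 + 3213.06 = 5374.06 Pa
In bar: 5374.06 / 100000 = 0.0537406 bar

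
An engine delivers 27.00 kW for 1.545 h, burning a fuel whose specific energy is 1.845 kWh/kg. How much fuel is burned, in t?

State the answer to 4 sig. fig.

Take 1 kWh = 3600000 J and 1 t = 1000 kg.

27.00 kW → 27000 W
1.545 h → 5562 s
E = P × t = 27000 × 5562 = 1.50174×10⁸ J
1.845 kWh/kg → 6.642×10⁶ J/kg
m = E / e_s = 1.50174×10⁸ / 6.642×10⁶ = 22.6098 kg
In t: 22.6098 / 1000 = 0.0226098 t

0.02261 t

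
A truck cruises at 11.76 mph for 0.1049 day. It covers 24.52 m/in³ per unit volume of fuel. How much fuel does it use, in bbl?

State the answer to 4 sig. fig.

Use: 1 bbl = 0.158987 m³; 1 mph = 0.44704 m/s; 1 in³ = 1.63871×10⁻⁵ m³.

11.76 mph → 5.25719 m/s
0.1049 day → 9063.36 s
d = v × t = 5.25719 × 9063.36 = 47647.8 m
24.52 m/in³ → 1.4963×10⁶ m/m³
V = d / (distance per unit fuel) = 47647.8 / 1.4963×10⁶ = 0.0318437 m³
In bbl: 0.0318437 / 0.158987 = 0.200291 bbl

0.2003 bbl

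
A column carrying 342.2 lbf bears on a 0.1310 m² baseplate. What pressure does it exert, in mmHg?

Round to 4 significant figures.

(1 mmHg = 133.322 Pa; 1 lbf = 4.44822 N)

87.16 mmHg

342.2 lbf × 4.44822 → 1522.18 N
P = F / A = 1522.18 N / 0.131 m² = 11619.7 Pa
11619.7 Pa ÷ (133.322 Pa/mmHg) = 87.1552 mmHg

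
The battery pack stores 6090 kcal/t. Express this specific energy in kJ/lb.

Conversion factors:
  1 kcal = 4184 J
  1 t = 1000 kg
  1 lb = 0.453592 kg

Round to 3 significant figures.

6090 kcal/t × 4184 J/kcal ÷ 1000 kg/t = 25480.6 J/kg
25480.6 J/kg ÷ 1000 J/kJ × 0.453592 kg/lb = 11.5578 kJ/lb

11.6 kJ/lb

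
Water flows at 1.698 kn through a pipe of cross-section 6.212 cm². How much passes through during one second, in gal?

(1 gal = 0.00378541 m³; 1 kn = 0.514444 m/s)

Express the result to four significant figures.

0.1433 gal

1.698 kn × 0.514444 → 0.873526 m/s
6.212 cm² × 0.0001 → 6.212×10⁻⁴ m²
V = v × A × t = 0.873526 m/s × 6.212×10⁻⁴ m² × 1 s = 5.42634×10⁻⁴ m³
5.42634×10⁻⁴ m³ ÷ (0.00378541 m³/gal) = 0.143349 gal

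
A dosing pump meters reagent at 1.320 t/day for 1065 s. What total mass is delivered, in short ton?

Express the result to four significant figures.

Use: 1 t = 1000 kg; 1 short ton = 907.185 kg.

0.01794 short ton

1.320 t/day → 0.0152778 kg/s
m = ṁ × t = 0.0152778 × 1065 = 16.2709 kg
In short ton: 16.2709 / 907.185 = 0.0179356 short ton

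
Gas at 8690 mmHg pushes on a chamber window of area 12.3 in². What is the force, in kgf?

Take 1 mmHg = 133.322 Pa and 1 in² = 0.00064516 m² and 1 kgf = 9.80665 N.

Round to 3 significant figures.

8690 mmHg × 133.322 → 1.15857×10⁶ Pa
12.3 in² × 0.00064516 → 0.00793547 m²
F = P × A = 1.15857×10⁶ Pa × 0.00793547 m² = 9193.8 N
9193.8 N ÷ (9.80665 N/kgf) = 937.507 kgf

938 kgf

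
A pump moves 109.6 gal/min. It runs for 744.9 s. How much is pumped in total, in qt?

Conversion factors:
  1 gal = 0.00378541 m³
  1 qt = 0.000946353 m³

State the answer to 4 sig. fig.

5443 qt

109.6 gal/min → 0.00691468 m³/s
V = Q × t = 0.00691468 × 744.9 = 5.15075 m³
In qt: 5.15075 / 0.000946353 = 5442.74 qt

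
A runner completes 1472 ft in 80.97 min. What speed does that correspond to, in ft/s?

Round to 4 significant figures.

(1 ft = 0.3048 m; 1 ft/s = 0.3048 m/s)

0.3030 ft/s

1472 ft × 0.3048 → 448.666 m
80.97 min × 60 → 4858.2 s
v = d / t = 448.666 m / 4858.2 s = 0.0923523 m/s
0.0923523 m/s ÷ (0.3048 m/s/ft/s) = 0.302993 ft/s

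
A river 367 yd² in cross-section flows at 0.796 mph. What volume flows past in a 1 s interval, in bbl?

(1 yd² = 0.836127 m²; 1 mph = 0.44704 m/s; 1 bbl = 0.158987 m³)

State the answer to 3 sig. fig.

687 bbl

0.796 mph × 0.44704 = 0.355844 m/s
367 yd² × 0.836127 = 306.859 m²
V = v × A × t = 0.355844 m/s × 306.859 m² × 1 s = 109.194 m³
109.194 m³ ÷ (0.158987 m³/bbl) = 686.811 bbl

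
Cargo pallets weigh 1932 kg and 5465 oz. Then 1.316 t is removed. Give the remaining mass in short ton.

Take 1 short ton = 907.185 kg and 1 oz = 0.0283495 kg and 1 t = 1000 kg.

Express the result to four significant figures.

0.8498 short ton

1932 kg (already kg)
5465 oz × 0.0283495 = 154.93 kg
1.316 t × 1000 = 1316 kg
Net: 1932 + 154.93 − 1316 = 770.93 kg
In short ton: 770.93 / 907.185 = 0.849805 short ton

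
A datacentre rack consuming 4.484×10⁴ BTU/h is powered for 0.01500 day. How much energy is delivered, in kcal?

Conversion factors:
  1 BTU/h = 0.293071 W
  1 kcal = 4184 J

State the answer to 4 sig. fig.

4.484×10⁴ BTU/h × 0.293071 = 13141.3 W
0.01500 day × 86400 = 1296 s
E = P × t = 13141.3 W × 1296 s = 1.70311×10⁷ J
1.70311×10⁷ J ÷ (4184 J/kcal) = 4070.53 kcal

4071 kcal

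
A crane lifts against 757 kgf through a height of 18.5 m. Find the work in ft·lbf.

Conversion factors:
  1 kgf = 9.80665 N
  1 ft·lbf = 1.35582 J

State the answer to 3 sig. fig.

1.01×10⁵ ft·lbf

757 kgf × 9.80665 → 7423.63 N
W = F × d = 7423.63 N × 18.5 m = 137337 J
137337 J ÷ (1.35582 J/ft·lbf) = 101294 ft·lbf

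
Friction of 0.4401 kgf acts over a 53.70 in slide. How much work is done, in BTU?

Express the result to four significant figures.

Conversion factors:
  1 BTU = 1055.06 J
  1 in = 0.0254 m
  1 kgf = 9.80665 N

0.4401 kgf × 9.80665 → 4.31591 N
53.70 in × 0.0254 → 1.36398 m
W = F × d = 4.31591 N × 1.36398 m = 5.88681 J
5.88681 J ÷ (1055.06 J/BTU) = 0.0055796 BTU

0.005580 BTU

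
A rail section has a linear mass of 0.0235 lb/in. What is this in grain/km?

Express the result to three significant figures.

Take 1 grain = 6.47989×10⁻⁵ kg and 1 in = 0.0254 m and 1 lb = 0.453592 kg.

0.0235 lb/in × 0.453592 kg/lb ÷ 0.0254 m/in = 0.419662 kg/m
0.419662 kg/m ÷ 6.47989×10⁻⁵ kg/grain × 1000 m/km = 6.47638×10⁶ grain/km

6.48×10⁶ grain/km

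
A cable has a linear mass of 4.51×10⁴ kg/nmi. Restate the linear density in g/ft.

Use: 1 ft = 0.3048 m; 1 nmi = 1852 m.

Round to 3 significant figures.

4.51×10⁴ kg/nmi ÷ 1852 m/nmi = 24.3521 kg/m
24.3521 kg/m ÷ 0.001 kg/g × 0.3048 m/ft = 7422.52 g/ft

7420 g/ft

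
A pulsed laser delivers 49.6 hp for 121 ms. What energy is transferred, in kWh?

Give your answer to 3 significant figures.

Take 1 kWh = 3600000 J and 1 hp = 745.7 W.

0.00124 kWh

49.6 hp × 745.7 = 36986.7 W
121 ms × 0.001 = 0.121 s
E = P × t = 36986.7 W × 0.121 s = 4475.39 J
4475.39 J ÷ (3600000 J/kWh) = 0.00124316 kWh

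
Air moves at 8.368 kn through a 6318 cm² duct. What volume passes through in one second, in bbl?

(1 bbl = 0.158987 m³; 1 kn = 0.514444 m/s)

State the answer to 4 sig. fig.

17.11 bbl

8.368 kn × 0.514444 → 4.30487 m/s
6318 cm² × 0.0001 → 0.6318 m²
V = v × A × t = 4.30487 m/s × 0.6318 m² × 1 s = 2.71982 m³
2.71982 m³ ÷ (0.158987 m³/bbl) = 17.1072 bbl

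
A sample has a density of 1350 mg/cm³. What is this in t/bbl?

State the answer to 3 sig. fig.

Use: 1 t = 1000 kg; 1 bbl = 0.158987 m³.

1350 mg/cm³ × 10⁻⁶ kg/mg ÷ 10⁻⁶ m³/cm³ = 1350 kg/m³
1350 kg/m³ ÷ 1000 kg/t × 0.158987 m³/bbl = 0.214632 t/bbl

0.215 t/bbl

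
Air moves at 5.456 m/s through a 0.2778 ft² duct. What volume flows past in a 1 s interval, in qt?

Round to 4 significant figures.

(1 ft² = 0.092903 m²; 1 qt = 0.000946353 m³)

0.2778 ft² × 0.092903 → 0.0258085 m²
V = v × A × t = 5.456 m/s × 0.0258085 m² × 1 s = 0.140811 m³
0.140811 m³ ÷ (0.000946353 m³/qt) = 148.793 qt

148.8 qt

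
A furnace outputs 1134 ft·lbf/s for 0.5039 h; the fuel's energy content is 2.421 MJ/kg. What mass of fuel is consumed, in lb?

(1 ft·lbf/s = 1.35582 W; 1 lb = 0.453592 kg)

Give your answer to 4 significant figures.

2.540 lb

1134 ft·lbf/s → 1537.5 W
0.5039 h → 1814.04 s
E = P × t = 1537.5 × 1814.04 = 2.78909×10⁶ J
2.421 MJ/kg → 2.421×10⁶ J/kg
m = E / e_s = 2.78909×10⁶ / 2.421×10⁶ = 1.15204 kg
In lb: 1.15204 / 0.453592 = 2.53982 lb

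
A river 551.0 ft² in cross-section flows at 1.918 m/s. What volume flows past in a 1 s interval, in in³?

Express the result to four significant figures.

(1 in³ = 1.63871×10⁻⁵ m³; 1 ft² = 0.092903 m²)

5.991×10⁶ in³

551.0 ft² × 0.092903 → 51.1896 m²
V = v × A × t = 1.918 m/s × 51.1896 m² × 1 s = 98.1817 m³
98.1817 m³ ÷ (1.63871×10⁻⁵ m³/in³) = 5.9914×10⁶ in³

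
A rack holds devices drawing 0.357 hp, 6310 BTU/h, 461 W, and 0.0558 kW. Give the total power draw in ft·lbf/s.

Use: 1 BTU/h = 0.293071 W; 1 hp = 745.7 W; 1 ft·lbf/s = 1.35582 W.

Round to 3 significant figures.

1940 ft·lbf/s

0.357 hp × 745.7 → 266.215 W
6310 BTU/h × 0.293071 → 1849.28 W
461 W (already W)
0.0558 kW × 1000 → 55.8 W
Sum: 266.215 + 1849.28 + 461 + 55.8 = 2632.3 W
In ft·lbf/s: 2632.3 / 1.35582 = 1941.48 ft·lbf/s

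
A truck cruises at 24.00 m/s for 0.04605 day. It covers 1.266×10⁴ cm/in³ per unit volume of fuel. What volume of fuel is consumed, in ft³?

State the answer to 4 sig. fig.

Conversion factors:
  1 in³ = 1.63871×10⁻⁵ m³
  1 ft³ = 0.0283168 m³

0.4365 ft³

0.04605 day → 3978.72 s
d = v × t = 24 × 3978.72 = 95489.3 m
1.266×10⁴ cm/in³ → 7.72559×10⁶ m/m³
V = d / (distance per unit fuel) = 95489.3 / 7.72559×10⁶ = 0.0123601 m³
In ft³: 0.0123601 / 0.0283168 = 0.436494 ft³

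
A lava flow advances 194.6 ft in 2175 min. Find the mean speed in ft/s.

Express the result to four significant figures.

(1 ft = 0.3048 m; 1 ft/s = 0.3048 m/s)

0.001491 ft/s

194.6 ft × 0.3048 → 59.3141 m
2175 min × 60 → 130500 s
v = d / t = 59.3141 m / 130500 s = 4.54514×10⁻⁴ m/s
4.54514×10⁻⁴ m/s ÷ (0.3048 m/s/ft/s) = 0.00149119 ft/s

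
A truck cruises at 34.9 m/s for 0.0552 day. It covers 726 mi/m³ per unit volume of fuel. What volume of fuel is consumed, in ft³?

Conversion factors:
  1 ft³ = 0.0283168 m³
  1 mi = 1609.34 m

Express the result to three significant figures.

0.0552 day → 4769.28 s
d = v × t = 34.9 × 4769.28 = 166448 m
726 mi/m³ → 1.16838×10⁶ m/m³
V = d / (distance per unit fuel) = 166448 / 1.16838×10⁶ = 0.142461 m³
In ft³: 0.142461 / 0.0283168 = 5.03097 ft³

5.03 ft³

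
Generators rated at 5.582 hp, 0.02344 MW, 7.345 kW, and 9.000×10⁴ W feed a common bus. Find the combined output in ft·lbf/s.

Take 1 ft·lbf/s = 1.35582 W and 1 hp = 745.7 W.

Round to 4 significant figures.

9.216×10⁴ ft·lbf/s

5.582 hp × 745.7 = 4162.5 W
0.02344 MW × 1000000 = 23440 W
7.345 kW × 1000 = 7345 W
9.000×10⁴ W (already W)
Combined: 4162.5 + 23440 + 7345 + 90000 = 124948 W
In ft·lbf/s: 124948 / 1.35582 = 92156.8 ft·lbf/s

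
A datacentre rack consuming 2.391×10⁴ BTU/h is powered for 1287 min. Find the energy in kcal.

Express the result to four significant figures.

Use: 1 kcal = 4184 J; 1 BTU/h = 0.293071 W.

2.391×10⁴ BTU/h × 0.293071 → 7007.33 W
1287 min × 60 → 77220 s
E = P × t = 7007.33 W × 77220 s = 5.41106×10⁸ J
5.41106×10⁸ J ÷ (4184 J/kcal) = 129327 kcal

1.293×10⁵ kcal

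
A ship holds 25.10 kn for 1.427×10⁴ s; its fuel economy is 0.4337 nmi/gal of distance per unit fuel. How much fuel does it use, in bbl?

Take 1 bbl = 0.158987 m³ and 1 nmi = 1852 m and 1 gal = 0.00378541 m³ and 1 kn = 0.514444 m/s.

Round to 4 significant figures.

5.462 bbl

25.10 kn → 12.9125 m/s
d = v × t = 12.9125 × 14270 = 184261 m
0.4337 nmi/gal → 212186 m/m³
V = d / (distance per unit fuel) = 184261 / 212186 = 0.868394 m³
In bbl: 0.868394 / 0.158987 = 5.46204 bbl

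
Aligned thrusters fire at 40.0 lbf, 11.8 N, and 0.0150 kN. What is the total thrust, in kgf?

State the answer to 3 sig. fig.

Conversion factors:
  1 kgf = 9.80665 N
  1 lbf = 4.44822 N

20.9 kgf

40.0 lbf × 4.44822 = 177.929 N
11.8 N (already N)
0.0150 kN × 1000 = 15 N
Combined: 177.929 + 11.8 + 15 = 204.729 N
In kgf: 204.729 / 9.80665 = 20.8765 kgf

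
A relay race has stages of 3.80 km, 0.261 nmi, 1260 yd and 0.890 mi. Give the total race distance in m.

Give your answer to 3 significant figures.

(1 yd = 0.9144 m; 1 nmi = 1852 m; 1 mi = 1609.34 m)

3.80 km × 1000 = 3800 m
0.261 nmi × 1852 = 483.372 m
1260 yd × 0.9144 = 1152.14 m
0.890 mi × 1609.34 = 1432.31 m
Total: 3800 + 483.372 + 1152.14 + 1432.31 = 6867.82 m

6870 m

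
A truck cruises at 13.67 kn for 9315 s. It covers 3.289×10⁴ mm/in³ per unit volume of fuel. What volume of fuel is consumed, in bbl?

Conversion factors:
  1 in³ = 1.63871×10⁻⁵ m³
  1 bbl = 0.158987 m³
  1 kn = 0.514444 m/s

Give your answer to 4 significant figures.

0.2053 bbl

13.67 kn → 7.03245 m/s
d = v × t = 7.03245 × 9315 = 65507.3 m
3.289×10⁴ mm/in³ → 2.00707×10⁶ m/m³
V = d / (distance per unit fuel) = 65507.3 / 2.00707×10⁶ = 0.0326383 m³
In bbl: 0.0326383 / 0.158987 = 0.205289 bbl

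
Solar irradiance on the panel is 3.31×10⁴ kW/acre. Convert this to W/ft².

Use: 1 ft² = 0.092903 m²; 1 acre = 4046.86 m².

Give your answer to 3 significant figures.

3.31×10⁴ kW/acre × 1000 W/kW ÷ 4046.86 m²/acre = 8179.18 W/m²
8179.18 W/m² × 0.092903 m²/ft² = 759.87 W/ft²

760 W/ft²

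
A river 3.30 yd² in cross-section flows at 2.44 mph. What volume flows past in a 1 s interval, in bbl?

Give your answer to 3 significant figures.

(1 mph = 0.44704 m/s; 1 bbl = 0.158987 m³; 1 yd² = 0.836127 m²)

2.44 mph × 0.44704 = 1.09078 m/s
3.30 yd² × 0.836127 = 2.75922 m²
V = v × A × t = 1.09078 m/s × 2.75922 m² × 1 s = 3.0097 m³
3.0097 m³ ÷ (0.158987 m³/bbl) = 18.9305 bbl

18.9 bbl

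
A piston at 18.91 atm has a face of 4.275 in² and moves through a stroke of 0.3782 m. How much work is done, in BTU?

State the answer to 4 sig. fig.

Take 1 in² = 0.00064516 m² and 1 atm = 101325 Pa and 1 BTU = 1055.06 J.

1.894 BTU

18.91 atm → 1.91606×10⁶ Pa
4.275 in² → 0.00275806 m²
F = P × A = 1.91606×10⁶ × 0.00275806 = 5284.61 N
W = F × d = 5284.61 × 0.3782 = 1998.64 J
In BTU: 1998.64 / 1055.06 = 1.89434 BTU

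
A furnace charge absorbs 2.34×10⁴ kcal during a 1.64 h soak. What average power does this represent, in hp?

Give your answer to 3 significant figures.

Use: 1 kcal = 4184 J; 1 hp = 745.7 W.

22.2 hp

2.34×10⁴ kcal × 4184 → 9.79056×10⁷ J
1.64 h × 3600 → 5904 s
P = E / t = 9.79056×10⁷ J / 5904 s = 16582.9 W
16582.9 W ÷ (745.7 W/hp) = 22.238 hp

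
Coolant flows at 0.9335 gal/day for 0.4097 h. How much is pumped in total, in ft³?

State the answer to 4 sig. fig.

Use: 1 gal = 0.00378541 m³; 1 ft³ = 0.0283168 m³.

0.002130 ft³

0.9335 gal/day → 4.08991×10⁻⁸ m³/s
0.4097 h → 1474.92 s
V = Q × t = 4.08991×10⁻⁸ × 1474.92 = 6.03229×10⁻⁵ m³
In ft³: 6.03229×10⁻⁵ / 0.0283168 = 0.00213029 ft³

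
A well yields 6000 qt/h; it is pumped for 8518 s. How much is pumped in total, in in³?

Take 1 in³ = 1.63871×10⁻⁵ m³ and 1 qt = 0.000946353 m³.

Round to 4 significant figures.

6000 qt/h → 0.00157726 m³/s
V = Q × t = 0.00157726 × 8518 = 13.4351 m³
In in³: 13.4351 / 1.63871×10⁻⁵ = 819858 in³

8.199×10⁵ in³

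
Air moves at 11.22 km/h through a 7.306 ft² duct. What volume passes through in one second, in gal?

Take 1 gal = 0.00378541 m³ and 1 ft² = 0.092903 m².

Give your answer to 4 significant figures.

11.22 km/h × (1/3.6) = 3.11667 m/s
7.306 ft² × 0.092903 = 0.678749 m²
V = v × A × t = 3.11667 m/s × 0.678749 m² × 1 s = 2.11544 m³
2.11544 m³ ÷ (0.00378541 m³/gal) = 558.84 gal

558.8 gal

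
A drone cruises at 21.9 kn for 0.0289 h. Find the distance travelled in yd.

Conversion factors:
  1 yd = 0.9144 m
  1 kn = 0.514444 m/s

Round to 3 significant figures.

21.9 kn × 0.514444 → 11.2663 m/s
0.0289 h × 3600 → 104.04 s
d = v × t = 11.2663 m/s × 104.04 s = 1172.15 m
1172.15 m ÷ (0.9144 m/yd) = 1281.88 yd

1280 yd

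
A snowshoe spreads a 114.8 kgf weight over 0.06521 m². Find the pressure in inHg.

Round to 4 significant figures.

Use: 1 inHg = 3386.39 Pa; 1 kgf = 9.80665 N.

114.8 kgf × 9.80665 = 1125.8 N
P = F / A = 1125.8 N / 0.06521 m² = 17264.2 Pa
17264.2 Pa ÷ (3386.39 Pa/inHg) = 5.09811 inHg

5.098 inHg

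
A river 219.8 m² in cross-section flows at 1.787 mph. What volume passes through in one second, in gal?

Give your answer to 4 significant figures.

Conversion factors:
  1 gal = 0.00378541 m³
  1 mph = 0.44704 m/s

1.787 mph × 0.44704 = 0.79886 m/s
V = v × A × t = 0.79886 m/s × 219.8 m² × 1 s = 175.589 m³
175.589 m³ ÷ (0.00378541 m³/gal) = 46385.7 gal

4.639×10⁴ gal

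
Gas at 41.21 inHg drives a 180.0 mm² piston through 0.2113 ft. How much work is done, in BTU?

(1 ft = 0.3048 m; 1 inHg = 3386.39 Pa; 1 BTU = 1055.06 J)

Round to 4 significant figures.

0.001533 BTU

41.21 inHg → 139553 Pa
180.0 mm² → 1.8×10⁻⁴ m²
F = P × A = 139553 × 1.8×10⁻⁴ = 25.1195 N
0.2113 ft → 0.0644042 m
W = F × d = 25.1195 × 0.0644042 = 1.6178 J
In BTU: 1.6178 / 1055.06 = 0.00153337 BTU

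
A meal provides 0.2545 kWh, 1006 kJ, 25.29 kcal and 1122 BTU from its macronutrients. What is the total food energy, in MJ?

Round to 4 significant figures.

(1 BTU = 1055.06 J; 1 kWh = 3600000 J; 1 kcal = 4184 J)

0.2545 kWh × 3600000 = 916200 J
1006 kJ × 1000 = 1.006×10⁶ J
25.29 kcal × 4184 = 105813 J
1122 BTU × 1055.06 = 1.18378×10⁶ J
Sum: 916200 + 1.006×10⁶ + 105813 + 1.18378×10⁶ = 3.21179×10⁶ J
In MJ: 3.21179×10⁶ / 1000000 = 3.21179 MJ

3.212 MJ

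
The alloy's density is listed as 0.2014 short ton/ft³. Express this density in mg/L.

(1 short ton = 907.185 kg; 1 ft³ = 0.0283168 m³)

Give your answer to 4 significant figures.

0.2014 short ton/ft³ × 907.185 kg/short ton ÷ 0.0283168 m³/ft³ = 6452.25 kg/m³
6452.25 kg/m³ ÷ 10⁻⁶ kg/mg × 0.001 m³/L = 6.45225×10⁶ mg/L

6.452×10⁶ mg/L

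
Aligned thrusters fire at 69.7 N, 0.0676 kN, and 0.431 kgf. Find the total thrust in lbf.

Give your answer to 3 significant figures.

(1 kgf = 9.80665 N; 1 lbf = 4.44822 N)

31.8 lbf

69.7 N (already N)
0.0676 kN × 1000 = 67.6 N
0.431 kgf × 9.80665 = 4.22667 N
Sum: 69.7 + 67.6 + 4.22667 = 141.527 N
In lbf: 141.527 / 4.44822 = 31.8165 lbf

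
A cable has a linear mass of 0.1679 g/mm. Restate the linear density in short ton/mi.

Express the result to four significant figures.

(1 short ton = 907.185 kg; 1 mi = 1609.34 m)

0.2979 short ton/mi

0.1679 g/mm × 0.001 kg/g ÷ 0.001 m/mm = 0.1679 kg/m
0.1679 kg/m ÷ 907.185 kg/short ton × 1609.34 m/mi = 0.297853 short ton/mi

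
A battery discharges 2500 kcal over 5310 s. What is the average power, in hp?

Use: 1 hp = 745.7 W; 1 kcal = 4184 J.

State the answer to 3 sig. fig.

2.64 hp

2500 kcal × 4184 = 1.046×10⁷ J
P = E / t = 1.046×10⁷ J / 5310 s = 1969.87 W
1969.87 W ÷ (745.7 W/hp) = 2.64164 hp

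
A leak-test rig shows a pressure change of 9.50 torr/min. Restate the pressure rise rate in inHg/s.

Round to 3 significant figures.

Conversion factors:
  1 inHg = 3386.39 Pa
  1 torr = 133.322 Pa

0.00623 inHg/s

9.50 torr/min × 133.322 Pa/torr ÷ 60 s/min = 21.1093 Pa/s
21.1093 Pa/s ÷ 3386.39 Pa/inHg = 0.00623357 inHg/s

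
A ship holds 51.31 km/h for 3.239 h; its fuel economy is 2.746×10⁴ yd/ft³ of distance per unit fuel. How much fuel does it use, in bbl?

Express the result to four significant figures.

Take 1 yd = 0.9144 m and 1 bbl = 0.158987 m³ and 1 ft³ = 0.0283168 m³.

1.179 bbl

51.31 km/h → 14.2528 m/s
3.239 h → 11660.4 s
d = v × t = 14.2528 × 11660.4 = 166193 m
2.746×10⁴ yd/ft³ → 886732 m/m³
V = d / (distance per unit fuel) = 166193 / 886732 = 0.187422 m³
In bbl: 0.187422 / 0.158987 = 1.17885 bbl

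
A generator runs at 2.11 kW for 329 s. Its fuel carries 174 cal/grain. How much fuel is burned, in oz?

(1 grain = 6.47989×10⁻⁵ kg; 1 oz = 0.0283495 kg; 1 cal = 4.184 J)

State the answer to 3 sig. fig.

2.11 kW → 2110 W
E = P × t = 2110 × 329 = 694190 J
174 cal/grain → 1.1235×10⁷ J/kg
m = E / e_s = 694190 / 1.1235×10⁷ = 0.0617882 kg
In oz: 0.0617882 / 0.0283495 = 2.17952 oz

2.18 oz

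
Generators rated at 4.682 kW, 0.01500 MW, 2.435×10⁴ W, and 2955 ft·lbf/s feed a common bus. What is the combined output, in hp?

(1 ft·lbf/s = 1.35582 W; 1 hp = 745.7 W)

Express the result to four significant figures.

4.682 kW × 1000 → 4682 W
0.01500 MW × 1000000 → 15000 W
2.435×10⁴ W (already W)
2955 ft·lbf/s × 1.35582 → 4006.45 W
Combined: 4682 + 15000 + 24350 + 4006.45 = 48038.4 W
In hp: 48038.4 / 745.7 = 64.4205 hp

64.42 hp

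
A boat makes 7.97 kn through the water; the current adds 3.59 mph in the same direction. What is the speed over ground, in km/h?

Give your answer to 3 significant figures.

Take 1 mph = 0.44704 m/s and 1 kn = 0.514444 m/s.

7.97 kn × 0.514444 → 4.10012 m/s
3.59 mph × 0.44704 → 1.60487 m/s
Combined: 4.10012 + 1.60487 = 5.70499 m/s
In km/h: 5.70499 / (1/3.6) = 20.538 km/h

20.5 km/h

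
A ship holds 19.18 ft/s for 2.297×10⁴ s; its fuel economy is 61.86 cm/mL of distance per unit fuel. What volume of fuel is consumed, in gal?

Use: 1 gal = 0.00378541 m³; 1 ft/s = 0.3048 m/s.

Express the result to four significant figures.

19.18 ft/s → 5.84606 m/s
d = v × t = 5.84606 × 22970 = 134284 m
61.86 cm/mL → 618600 m/m³
V = d / (distance per unit fuel) = 134284 / 618600 = 0.217077 m³
In gal: 0.217077 / 0.00378541 = 57.3457 gal

57.35 gal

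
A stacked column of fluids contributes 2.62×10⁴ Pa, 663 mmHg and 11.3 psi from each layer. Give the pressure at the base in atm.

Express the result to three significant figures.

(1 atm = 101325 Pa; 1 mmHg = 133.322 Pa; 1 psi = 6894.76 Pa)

1.90 atm

2.62×10⁴ Pa (already Pa)
663 mmHg × 133.322 = 88392.5 Pa
11.3 psi × 6894.76 = 77910.8 Pa
Total: 26200 + 88392.5 + 77910.8 = 192503 Pa
In atm: 192503 / 101325 = 1.89986 atm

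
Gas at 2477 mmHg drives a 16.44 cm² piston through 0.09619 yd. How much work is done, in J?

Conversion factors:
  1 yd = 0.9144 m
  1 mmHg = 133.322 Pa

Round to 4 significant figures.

47.75 J

2477 mmHg → 330239 Pa
16.44 cm² → 0.001644 m²
F = P × A = 330239 × 0.001644 = 542.913 N
0.09619 yd → 0.0879561 m
W = F × d = 542.913 × 0.0879561 = 47.7525 J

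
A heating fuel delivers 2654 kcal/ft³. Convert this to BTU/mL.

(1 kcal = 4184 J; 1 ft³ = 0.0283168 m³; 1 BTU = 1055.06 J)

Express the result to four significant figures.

2654 kcal/ft³ × 4184 J/kcal ÷ 0.0283168 m³/ft³ = 3.92147×10⁸ J/m³
3.92147×10⁸ J/m³ ÷ 1055.06 J/BTU × 10⁻⁶ m³/mL = 0.371682 BTU/mL

0.3717 BTU/mL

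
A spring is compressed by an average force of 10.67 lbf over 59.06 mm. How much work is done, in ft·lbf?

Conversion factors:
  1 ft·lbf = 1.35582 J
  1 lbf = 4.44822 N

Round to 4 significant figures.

10.67 lbf × 4.44822 → 47.4625 N
59.06 mm × 0.001 → 0.05906 m
W = F × d = 47.4625 N × 0.05906 m = 2.80314 J
2.80314 J ÷ (1.35582 J/ft·lbf) = 2.06749 ft·lbf

2.067 ft·lbf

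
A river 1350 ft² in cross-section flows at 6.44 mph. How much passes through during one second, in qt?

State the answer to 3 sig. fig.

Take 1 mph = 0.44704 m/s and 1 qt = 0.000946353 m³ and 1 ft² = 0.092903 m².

6.44 mph × 0.44704 = 2.87894 m/s
1350 ft² × 0.092903 = 125.419 m²
V = v × A × t = 2.87894 m/s × 125.419 m² × 1 s = 361.074 m³
361.074 m³ ÷ (0.000946353 m³/qt) = 381543 qt

3.82×10⁵ qt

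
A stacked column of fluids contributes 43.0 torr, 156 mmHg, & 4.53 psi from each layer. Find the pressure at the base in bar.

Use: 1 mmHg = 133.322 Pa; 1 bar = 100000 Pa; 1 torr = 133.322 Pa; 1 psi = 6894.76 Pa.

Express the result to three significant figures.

43.0 torr × 133.322 = 5732.85 Pa
156 mmHg × 133.322 = 20798.2 Pa
4.53 psi × 6894.76 = 31233.3 Pa
Sum: 5732.85 + 20798.2 + 31233.3 = 57764.4 Pa
In bar: 57764.4 / 100000 = 0.577644 bar

0.578 bar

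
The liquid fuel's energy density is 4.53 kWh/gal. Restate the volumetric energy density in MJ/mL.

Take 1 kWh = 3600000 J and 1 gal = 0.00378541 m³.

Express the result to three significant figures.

0.00431 MJ/mL

4.53 kWh/gal × 3600000 J/kWh ÷ 0.00378541 m³/gal = 4.30812×10⁹ J/m³
4.30812×10⁹ J/m³ ÷ 1000000 J/MJ × 10⁻⁶ m³/mL = 0.00430812 MJ/mL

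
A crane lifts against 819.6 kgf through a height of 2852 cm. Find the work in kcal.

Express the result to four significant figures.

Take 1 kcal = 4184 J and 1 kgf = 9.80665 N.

819.6 kgf × 9.80665 = 8037.53 N
2852 cm × 0.01 = 28.52 m
W = F × d = 8037.53 N × 28.52 m = 229230 J
229230 J ÷ (4184 J/kcal) = 54.7873 kcal

54.79 kcal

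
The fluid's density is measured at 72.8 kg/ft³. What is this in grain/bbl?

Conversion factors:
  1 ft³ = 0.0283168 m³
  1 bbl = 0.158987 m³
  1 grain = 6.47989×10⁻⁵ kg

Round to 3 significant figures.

6.31×10⁶ grain/bbl

72.8 kg/ft³ ÷ 0.0283168 m³/ft³ = 2570.91 kg/m³
2570.91 kg/m³ ÷ 6.47989×10⁻⁵ kg/grain × 0.158987 m³/bbl = 6.30784×10⁶ grain/bbl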